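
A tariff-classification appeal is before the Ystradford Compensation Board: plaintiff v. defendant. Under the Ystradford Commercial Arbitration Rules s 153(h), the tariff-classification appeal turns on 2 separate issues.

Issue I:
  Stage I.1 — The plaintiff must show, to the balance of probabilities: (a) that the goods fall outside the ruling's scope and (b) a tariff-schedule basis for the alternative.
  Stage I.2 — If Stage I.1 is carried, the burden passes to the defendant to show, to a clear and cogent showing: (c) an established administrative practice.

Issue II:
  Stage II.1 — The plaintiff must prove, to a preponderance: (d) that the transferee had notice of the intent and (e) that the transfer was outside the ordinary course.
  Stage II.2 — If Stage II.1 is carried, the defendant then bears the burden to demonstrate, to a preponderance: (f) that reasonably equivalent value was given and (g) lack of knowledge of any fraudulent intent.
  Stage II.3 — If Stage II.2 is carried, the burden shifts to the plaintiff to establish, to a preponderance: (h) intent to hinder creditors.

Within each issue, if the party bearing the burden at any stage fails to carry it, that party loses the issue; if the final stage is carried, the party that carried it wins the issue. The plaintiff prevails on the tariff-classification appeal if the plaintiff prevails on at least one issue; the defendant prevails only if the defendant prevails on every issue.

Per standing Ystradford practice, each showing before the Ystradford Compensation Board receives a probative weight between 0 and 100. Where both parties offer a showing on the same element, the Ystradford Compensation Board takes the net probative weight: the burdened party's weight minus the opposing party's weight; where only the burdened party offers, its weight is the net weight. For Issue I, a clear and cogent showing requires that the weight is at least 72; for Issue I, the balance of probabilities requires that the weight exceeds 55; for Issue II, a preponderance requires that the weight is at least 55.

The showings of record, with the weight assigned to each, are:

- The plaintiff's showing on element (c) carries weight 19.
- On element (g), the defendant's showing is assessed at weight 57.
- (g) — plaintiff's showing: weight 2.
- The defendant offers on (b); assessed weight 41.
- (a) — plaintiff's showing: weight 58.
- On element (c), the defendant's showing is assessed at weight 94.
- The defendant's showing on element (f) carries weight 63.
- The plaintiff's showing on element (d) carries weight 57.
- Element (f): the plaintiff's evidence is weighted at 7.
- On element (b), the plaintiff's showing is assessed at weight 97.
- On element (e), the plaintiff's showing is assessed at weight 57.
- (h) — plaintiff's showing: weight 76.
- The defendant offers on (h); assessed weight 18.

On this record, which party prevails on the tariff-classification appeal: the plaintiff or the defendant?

— Issue I —
Stage I.1 (plaintiff, the balance of probabilities, weight exceeds 55): (a) 58 > 55 — meets; (b) net 97−41=56 > 55 — meets.
  Stage I.1 is satisfied; the onus moves to the defendant.
Stage I.2 (defendant, a clear and cogent showing, weight is at least 72): (c) net 94−19=75 ≥ 72 — meets.
  All elements met at the final stage.
With every stage satisfied, the defendant prevails on this issue.
— Issue II —
At Stage II.1 the plaintiff must meet a preponderance (weight is at least 55): on (d) the weight is 57, which does reach 55, so (d) meets the standard; on (e) the weight is 57, which does reach 55, so (e) meets the standard.
  All elements met. The burden passes to the defendant.
At Stage II.2 the defendant must meet a preponderance (weight is at least 55): on (f) the weight is 63 less the opposing 7 gives net 56, which does reach 55, so (f) meets the standard; on (g) the weight is 57 less the opposing 2 gives net 55, which does reach 55, so (g) meets the standard.
  The defendant carries Stage II.2; the plaintiff now bears the burden.
At Stage II.3 the plaintiff must meet a preponderance (weight is at least 55): on (h) the weight is 76 less the opposing 18 gives net 58, which does reach 55, so (h) meets the standard.
  The plaintiff carries the last stage.
Every stage carried; the plaintiff prevails on this issue.
Per-issue: Issue I → defendant; Issue II → plaintiff. The plaintiff must prevail on at least one issue; overall, the plaintiff prevails.

plaintiff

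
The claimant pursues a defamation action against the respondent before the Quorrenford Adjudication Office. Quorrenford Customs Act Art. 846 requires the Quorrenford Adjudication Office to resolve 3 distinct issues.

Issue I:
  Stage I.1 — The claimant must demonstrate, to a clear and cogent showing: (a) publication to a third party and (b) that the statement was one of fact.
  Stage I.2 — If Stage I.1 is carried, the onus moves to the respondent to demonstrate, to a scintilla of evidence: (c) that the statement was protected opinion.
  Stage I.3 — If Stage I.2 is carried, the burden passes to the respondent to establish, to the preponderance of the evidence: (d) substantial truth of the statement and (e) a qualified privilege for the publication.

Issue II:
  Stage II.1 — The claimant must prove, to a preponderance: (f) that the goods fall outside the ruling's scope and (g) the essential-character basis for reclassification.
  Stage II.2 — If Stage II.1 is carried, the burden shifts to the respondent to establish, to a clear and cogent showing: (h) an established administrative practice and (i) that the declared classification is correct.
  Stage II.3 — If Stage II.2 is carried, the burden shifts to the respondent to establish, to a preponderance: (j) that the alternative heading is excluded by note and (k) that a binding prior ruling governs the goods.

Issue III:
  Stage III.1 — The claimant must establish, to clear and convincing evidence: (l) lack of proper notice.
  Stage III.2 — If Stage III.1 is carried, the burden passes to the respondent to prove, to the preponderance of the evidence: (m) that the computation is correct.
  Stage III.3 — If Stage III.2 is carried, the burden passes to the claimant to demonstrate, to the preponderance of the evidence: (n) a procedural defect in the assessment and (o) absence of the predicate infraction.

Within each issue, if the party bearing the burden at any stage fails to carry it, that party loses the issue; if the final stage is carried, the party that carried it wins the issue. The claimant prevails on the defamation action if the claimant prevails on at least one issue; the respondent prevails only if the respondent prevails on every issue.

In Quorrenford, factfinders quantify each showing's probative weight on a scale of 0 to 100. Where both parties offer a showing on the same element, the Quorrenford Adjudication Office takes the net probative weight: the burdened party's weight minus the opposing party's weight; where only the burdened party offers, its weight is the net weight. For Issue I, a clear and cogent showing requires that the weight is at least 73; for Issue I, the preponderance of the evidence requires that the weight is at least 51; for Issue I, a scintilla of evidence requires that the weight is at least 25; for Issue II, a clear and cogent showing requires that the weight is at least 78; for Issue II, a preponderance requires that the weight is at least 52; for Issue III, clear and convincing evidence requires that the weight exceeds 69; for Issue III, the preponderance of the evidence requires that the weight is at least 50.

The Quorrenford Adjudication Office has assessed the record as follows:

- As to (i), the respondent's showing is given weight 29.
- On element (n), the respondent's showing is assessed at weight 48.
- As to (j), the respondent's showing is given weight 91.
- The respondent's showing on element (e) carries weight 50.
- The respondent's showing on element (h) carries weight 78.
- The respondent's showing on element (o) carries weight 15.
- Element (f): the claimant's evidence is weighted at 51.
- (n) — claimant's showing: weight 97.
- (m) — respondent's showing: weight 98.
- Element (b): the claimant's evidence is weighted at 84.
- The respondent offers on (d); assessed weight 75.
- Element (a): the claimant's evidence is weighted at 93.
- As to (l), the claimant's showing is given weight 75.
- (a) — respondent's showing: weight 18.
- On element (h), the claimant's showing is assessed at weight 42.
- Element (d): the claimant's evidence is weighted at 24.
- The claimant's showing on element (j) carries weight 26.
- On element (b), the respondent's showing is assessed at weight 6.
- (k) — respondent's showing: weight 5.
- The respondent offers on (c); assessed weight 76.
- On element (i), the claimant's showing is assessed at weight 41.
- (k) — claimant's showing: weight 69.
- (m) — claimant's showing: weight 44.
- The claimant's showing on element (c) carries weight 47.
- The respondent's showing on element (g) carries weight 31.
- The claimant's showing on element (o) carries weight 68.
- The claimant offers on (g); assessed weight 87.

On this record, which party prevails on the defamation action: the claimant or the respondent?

— Issue I —
At Stage I.1 the claimant must meet a clear and cogent showing (weight is at least 73): on (a) the weight is 93 less the opposing 18 gives net 75, ≥ 73, so (a) meets the standard; on (b) the weight is 84 less the opposing 6 gives net 78, ≥ 73, so (b) meets the standard.
  The claimant carries Stage I.1; the respondent now bears the burden.
At Stage I.2 the respondent must meet a scintilla of evidence (weight is at least 25): on (c) the weight is 76 less the opposing 47 gives net 29, which does reach 25, so (c) meets the standard.
  Stage I.2 is satisfied; the respondent continues to bear the burden.
At Stage I.3 the respondent must meet the preponderance of the evidence (weight is at least 51): on (d) the weight is 75 less the opposing 24 gives net 51, which does reach 51, so (d) meets the standard; on (e) the weight is 50, which does not reach 51, so (e) does not meet the standard.
  Stage I.3 not carried; the respondent fails its burden.
So the claimant prevails on this issue.
— Issue II —
At Stage II.1 the claimant must meet a preponderance (weight is at least 52): on (f) the weight is 51, < 52, so (f) does not meet the standard; on (g) the weight is 87 less the opposing 31 gives net 56, ≥ 52, so (g) meets the standard.
  Stage II.1 not carried; the claimant fails its burden.
So the respondent prevails on this issue.
— Issue III —
Stage III.1 (claimant, clear and convincing evidence, weight exceeds 69): (l) 75 > 69 — meets.
  The claimant carries Stage III.1; the respondent now bears the burden.
Stage III.2 (respondent, the preponderance of the evidence, weight is at least 50): (m) net 98−44=54 ≥ 50 — meets.
  The respondent carries Stage III.2; the claimant now bears the burden.
Stage III.3 (claimant, the preponderance of the evidence, weight is at least 50): (n) net 97−48=49 < 50 — fails; (o) net 68−15=53 ≥ 50 — meets.
  Not every element is met, so the claimant fails to carry Stage III.3.
The analysis ends at Stage III.3; the respondent prevails on this issue.
Per-issue: Issue I → claimant; Issue II → respondent; Issue III → respondent. The claimant must prevail on at least one issue; overall, the claimant prevails.

claimant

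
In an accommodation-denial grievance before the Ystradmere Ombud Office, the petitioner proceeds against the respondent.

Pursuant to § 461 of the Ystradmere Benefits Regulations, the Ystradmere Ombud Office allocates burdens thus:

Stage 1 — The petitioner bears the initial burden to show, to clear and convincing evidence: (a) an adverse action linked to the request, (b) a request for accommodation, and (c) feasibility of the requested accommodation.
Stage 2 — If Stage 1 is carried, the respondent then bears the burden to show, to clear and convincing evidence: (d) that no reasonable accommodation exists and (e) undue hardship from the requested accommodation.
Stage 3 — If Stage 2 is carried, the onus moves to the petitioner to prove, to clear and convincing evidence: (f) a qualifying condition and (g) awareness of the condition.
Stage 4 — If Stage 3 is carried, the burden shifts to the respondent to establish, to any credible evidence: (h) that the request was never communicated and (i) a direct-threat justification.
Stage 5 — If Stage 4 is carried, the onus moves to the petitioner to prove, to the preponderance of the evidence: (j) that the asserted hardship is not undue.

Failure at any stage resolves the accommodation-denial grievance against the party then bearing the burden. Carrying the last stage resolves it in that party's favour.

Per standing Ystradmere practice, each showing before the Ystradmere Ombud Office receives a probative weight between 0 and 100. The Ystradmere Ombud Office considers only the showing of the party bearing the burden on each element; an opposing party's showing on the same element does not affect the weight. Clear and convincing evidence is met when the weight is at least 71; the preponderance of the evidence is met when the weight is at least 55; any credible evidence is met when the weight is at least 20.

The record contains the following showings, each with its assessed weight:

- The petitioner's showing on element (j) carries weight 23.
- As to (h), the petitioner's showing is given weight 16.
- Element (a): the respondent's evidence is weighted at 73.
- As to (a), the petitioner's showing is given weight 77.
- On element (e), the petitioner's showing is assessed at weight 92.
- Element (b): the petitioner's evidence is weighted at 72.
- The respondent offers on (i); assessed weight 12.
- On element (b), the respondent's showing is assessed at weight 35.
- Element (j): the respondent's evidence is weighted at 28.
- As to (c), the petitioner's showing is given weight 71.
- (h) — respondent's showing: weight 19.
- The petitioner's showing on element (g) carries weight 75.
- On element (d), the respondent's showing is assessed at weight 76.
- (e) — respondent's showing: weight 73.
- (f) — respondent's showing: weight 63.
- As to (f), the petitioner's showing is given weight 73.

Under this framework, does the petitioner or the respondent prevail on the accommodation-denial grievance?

petitioner

Stage 1 (petitioner, clear and convincing evidence, weight is at least 71): (a) 77 (respondent's 73 disregarded) ≥ 71 — meets; (b) 72 (respondent's 35 disregarded) ≥ 71 — meets; (c) 71 ≥ 71 — meets.
  Stage 1 carried; the burden shifts to the respondent.
Stage 2 (respondent, clear and convincing evidence, weight is at least 71): (d) 76 ≥ 71 — meets; (e) 73 (petitioner's 92 disregarded) ≥ 71 — meets.
  Stage 2 is satisfied; the onus moves to the petitioner.
Stage 3 (petitioner, clear and convincing evidence, weight is at least 71): (f) 73 (respondent's 63 disregarded) ≥ 71 — meets; (g) 75 ≥ 71 — meets.
  Stage 3 carried; the burden shifts to the respondent.
Stage 4 (respondent, any credible evidence, weight is at least 20): (h) 19 (petitioner's 16 disregarded) < 20 — fails; (i) 12 < 20 — fails.
  Stage 4 not carried; the respondent fails its burden.
The analysis ends at Stage 4; the petitioner prevails.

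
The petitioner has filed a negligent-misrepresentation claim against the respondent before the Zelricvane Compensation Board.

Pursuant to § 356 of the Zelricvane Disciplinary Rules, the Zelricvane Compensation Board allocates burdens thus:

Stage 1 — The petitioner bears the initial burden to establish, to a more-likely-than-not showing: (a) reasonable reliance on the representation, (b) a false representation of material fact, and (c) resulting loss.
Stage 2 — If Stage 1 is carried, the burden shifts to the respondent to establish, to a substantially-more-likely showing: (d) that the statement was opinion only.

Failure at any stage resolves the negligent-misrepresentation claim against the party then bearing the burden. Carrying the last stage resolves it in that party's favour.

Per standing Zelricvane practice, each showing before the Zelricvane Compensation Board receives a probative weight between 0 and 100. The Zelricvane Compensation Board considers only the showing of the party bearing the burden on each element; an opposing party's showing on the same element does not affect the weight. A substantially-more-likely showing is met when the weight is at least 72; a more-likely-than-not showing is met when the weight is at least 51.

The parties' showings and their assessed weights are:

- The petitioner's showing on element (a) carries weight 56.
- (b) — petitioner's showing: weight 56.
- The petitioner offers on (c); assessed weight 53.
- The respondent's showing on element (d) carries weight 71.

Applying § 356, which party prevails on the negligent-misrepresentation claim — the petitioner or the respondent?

Stage 1 (petitioner, a more-likely-than-not showing, weight is at least 51): (a) 56 ≥ 51 — meets; (b) 56 ≥ 51 — meets; (c) 53 ≥ 51 — meets.
  All elements met. The burden passes to the respondent.
Stage 2 (respondent, a substantially-more-likely showing, weight is at least 72): (d) 71 < 72 — fails.
  The respondent does not carry Stage 2.
The petitioner prevails.

petitioner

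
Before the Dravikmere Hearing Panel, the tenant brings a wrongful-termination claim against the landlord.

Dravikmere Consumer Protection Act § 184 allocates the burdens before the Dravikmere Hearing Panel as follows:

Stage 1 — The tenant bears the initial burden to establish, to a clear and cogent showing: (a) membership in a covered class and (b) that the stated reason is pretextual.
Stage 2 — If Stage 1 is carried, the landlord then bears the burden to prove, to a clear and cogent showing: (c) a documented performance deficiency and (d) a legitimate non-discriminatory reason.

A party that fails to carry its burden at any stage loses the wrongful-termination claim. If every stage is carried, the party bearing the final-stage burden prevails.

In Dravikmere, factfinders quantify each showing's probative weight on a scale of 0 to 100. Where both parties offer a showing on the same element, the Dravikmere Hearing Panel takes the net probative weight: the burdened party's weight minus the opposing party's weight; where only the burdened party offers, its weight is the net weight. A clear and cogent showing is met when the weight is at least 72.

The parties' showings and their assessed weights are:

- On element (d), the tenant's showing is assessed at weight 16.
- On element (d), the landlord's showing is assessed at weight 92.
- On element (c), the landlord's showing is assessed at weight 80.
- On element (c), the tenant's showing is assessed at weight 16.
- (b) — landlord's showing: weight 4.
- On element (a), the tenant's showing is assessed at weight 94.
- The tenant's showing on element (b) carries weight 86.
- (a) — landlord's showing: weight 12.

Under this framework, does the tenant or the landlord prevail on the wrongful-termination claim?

tenant

Stage 1 (tenant, a clear and cogent showing, weight is at least 72): (a) net 94−12=82 ≥ 72 — meets; (b) net 86−4=82 ≥ 72 — meets.
  Stage 1 carried; the burden shifts to the landlord.
Stage 2 (landlord, a clear and cogent showing, weight is at least 72): (c) net 80−16=64 < 72 — fails; (d) net 92−16=76 ≥ 72 — meets.
  The landlord does not carry Stage 2.
The analysis ends at Stage 2; the tenant prevails.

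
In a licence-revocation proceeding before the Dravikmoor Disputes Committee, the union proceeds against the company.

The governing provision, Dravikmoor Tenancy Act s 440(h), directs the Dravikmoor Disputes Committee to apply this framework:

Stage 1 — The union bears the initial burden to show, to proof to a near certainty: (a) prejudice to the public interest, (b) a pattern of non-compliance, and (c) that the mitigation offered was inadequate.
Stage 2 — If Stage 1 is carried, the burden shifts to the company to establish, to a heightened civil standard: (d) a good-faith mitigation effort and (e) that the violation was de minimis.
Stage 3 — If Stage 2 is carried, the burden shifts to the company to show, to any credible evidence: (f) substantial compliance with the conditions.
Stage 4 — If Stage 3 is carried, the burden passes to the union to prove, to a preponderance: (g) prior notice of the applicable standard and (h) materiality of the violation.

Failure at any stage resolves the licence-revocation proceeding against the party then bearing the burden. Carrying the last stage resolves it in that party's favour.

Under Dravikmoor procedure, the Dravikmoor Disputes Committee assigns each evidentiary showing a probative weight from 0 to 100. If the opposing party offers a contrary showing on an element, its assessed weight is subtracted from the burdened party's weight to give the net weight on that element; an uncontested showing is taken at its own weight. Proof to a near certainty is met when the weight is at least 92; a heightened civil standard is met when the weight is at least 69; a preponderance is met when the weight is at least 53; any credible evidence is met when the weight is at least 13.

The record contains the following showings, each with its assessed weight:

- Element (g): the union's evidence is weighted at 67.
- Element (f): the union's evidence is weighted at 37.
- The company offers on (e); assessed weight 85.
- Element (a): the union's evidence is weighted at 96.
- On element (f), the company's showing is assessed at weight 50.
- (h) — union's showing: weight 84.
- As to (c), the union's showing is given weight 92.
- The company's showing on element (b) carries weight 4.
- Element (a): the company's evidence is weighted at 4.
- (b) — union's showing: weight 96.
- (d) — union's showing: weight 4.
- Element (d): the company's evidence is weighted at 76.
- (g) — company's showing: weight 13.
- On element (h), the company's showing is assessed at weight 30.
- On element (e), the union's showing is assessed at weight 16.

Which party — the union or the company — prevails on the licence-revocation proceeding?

union

At Stage 1 the union must meet proof to a near certainty (weight is at least 92): on (a) the weight is 96 less the opposing 4 gives net 92, which does reach 92, so (a) meets the standard; on (b) the weight is 96 less the opposing 4 gives net 92, ≥ 92, so (b) meets the standard; on (c) the weight is 92, which does reach 92, so (c) meets the standard.
  Stage 1 carried; the burden shifts to the company.
At Stage 2 the company must meet a heightened civil standard (weight is at least 69): on (d) the weight is 76 less the opposing 4 gives net 72, which does reach 69, so (d) meets the standard; on (e) the weight is 85 less the opposing 16 gives net 69, ≥ 69, so (e) meets the standard.
  All elements met. The company retains the burden for Stage 3.
At Stage 3 the company must meet any credible evidence (weight is at least 13): on (f) the weight is 50 less the opposing 37 gives net 13, which does reach 13, so (f) meets the standard.
  Stage 3 is satisfied; the onus moves to the union.
At Stage 4 the union must meet a preponderance (weight is at least 53): on (g) the weight is 67 less the opposing 13 gives net 54, ≥ 53, so (g) meets the standard; on (h) the weight is 84 less the opposing 30 gives net 54, ≥ 53, so (h) meets the standard.
  All elements met at the final stage.
With every stage satisfied, the union prevails.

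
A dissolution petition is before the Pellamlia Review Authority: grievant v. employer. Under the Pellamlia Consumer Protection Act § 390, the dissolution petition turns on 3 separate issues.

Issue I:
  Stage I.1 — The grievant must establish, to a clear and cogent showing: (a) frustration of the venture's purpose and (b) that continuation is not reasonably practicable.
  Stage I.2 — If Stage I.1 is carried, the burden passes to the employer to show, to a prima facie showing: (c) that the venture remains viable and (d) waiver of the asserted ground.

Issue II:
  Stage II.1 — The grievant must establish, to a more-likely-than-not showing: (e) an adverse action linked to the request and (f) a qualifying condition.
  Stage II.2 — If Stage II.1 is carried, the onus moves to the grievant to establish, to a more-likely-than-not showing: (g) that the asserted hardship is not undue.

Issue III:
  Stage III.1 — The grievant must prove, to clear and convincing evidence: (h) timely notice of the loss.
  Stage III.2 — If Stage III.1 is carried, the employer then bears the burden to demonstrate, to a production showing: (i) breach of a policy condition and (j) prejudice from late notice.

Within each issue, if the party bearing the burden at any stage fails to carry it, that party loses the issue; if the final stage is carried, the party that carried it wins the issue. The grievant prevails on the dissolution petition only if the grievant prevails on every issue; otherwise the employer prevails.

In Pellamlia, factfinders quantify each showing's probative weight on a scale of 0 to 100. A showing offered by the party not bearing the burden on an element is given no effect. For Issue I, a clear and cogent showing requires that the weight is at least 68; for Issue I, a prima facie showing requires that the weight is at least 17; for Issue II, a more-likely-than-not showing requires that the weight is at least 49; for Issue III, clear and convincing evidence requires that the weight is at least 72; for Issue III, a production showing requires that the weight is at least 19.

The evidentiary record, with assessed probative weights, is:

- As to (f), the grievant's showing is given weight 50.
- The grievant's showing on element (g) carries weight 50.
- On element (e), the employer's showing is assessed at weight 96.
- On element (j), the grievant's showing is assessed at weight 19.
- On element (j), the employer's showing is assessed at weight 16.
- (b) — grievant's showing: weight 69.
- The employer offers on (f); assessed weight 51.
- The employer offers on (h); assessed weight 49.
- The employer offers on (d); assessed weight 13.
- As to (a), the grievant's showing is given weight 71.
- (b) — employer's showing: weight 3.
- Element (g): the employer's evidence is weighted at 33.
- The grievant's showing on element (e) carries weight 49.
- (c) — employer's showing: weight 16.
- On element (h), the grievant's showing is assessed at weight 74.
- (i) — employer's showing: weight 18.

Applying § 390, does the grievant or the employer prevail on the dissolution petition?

— Issue I —
At Stage I.1 the grievant must meet a clear and cogent showing (weight is at least 68): on (a) the weight is 71, ≥ 68, so (a) meets the standard; on (b) the weight is 69 (the employer's 3 is given no effect), ≥ 68, so (b) meets the standard.
  Stage I.1 carried; the burden shifts to the employer.
At Stage I.2 the employer must meet a prima facie showing (weight is at least 17): on (c) the weight is 16, which does not reach 17, so (c) does not meet the standard; on (d) the weight is 13, which does not reach 17, so (d) does not meet the standard.
  Not every element is met, so the employer fails to carry Stage I.2.
The grievant prevails on this issue.
— Issue II —
Stage II.1 (grievant, a more-likely-than-not showing, weight is at least 49): (e) 49 (employer's 96 disregarded) ≥ 49 — meets; (f) 50 (employer's 51 disregarded) ≥ 49 — meets.
  Stage II.1 is satisfied; the grievant continues to bear the burden.
Stage II.2 (grievant, a more-likely-than-not showing, weight is at least 49): (g) 50 (employer's 33 disregarded) ≥ 49 — meets.
  Stage II.2 carried; the final stage is satisfied.
Every stage carried; the grievant prevails on this issue.
— Issue III —
Stage III.1 — burden on grievant; standard: clear and convincing evidence (weight is at least 72).
    (h): 74 (employer's 49 disregarded) ≥ 72 [met]
  All elements met. The burden passes to the employer.
Stage III.2 — burden on employer; standard: a production showing (weight is at least 19).
    (i): 18 < 19 [not met]
    (j): 16 (grievant's 19 disregarded) < 19 [not met]
  The employer does not carry Stage III.2.
The grievant prevails on this issue.
Per-issue: Issue I → grievant; Issue II → grievant; Issue III → grievant. The grievant must prevail on every issue; overall, the grievant prevails.

grievant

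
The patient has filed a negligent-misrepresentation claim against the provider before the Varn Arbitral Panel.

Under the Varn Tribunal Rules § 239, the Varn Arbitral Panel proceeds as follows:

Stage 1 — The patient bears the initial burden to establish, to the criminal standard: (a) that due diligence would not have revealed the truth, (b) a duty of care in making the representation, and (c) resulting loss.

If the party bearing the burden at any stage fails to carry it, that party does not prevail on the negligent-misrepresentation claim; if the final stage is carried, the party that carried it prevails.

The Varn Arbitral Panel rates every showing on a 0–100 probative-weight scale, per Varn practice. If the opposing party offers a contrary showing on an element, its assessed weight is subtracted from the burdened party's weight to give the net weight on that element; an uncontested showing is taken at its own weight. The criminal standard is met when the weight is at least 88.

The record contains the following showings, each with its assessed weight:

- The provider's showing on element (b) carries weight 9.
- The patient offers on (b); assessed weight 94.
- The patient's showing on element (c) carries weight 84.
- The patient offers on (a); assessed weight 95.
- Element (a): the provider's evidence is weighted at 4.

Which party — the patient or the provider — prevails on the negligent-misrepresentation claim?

provider

Stage 1 (patient, the criminal standard, weight is at least 88): (a) net 95−4=91 ≥ 88 — meets; (b) net 94−9=85 < 88 — fails; (c) 84 < 88 — fails.
  Not every element is met, so the patient fails to carry Stage 1.
So the provider prevails.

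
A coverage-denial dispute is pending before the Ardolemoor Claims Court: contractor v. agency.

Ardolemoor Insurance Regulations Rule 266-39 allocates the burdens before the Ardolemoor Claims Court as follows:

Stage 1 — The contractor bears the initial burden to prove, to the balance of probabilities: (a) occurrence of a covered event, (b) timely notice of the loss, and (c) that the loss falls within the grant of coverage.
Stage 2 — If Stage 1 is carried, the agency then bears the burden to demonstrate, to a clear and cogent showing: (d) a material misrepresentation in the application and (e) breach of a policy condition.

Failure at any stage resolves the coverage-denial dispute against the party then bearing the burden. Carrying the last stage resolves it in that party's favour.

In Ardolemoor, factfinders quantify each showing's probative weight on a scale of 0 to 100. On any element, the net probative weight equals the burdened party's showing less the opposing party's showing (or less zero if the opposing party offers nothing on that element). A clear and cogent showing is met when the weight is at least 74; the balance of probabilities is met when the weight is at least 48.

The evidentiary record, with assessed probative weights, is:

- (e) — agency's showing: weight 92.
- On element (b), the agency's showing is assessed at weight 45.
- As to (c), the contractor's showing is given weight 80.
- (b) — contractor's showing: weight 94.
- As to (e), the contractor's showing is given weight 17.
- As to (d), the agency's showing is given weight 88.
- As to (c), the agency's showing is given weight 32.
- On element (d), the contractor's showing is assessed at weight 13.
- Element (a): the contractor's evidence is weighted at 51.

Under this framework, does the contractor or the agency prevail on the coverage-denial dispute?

agency

Stage 1 — burden on contractor; standard: the balance of probabilities (weight is at least 48).
    (a): 51 ≥ 48 [met]
    (b): 94 − 45 = 49 ≥ 48 [met]
    (c): 80 − 32 = 48 ≥ 48 [met]
  Stage 1 is satisfied; the onus moves to the agency.
Stage 2 — burden on agency; standard: a clear and cogent showing (weight is at least 74).
    (d): 88 − 13 = 75 ≥ 74 [met]
    (e): 92 − 17 = 75 ≥ 74 [met]
  The agency carries the last stage.
All stages carried — the agency prevails.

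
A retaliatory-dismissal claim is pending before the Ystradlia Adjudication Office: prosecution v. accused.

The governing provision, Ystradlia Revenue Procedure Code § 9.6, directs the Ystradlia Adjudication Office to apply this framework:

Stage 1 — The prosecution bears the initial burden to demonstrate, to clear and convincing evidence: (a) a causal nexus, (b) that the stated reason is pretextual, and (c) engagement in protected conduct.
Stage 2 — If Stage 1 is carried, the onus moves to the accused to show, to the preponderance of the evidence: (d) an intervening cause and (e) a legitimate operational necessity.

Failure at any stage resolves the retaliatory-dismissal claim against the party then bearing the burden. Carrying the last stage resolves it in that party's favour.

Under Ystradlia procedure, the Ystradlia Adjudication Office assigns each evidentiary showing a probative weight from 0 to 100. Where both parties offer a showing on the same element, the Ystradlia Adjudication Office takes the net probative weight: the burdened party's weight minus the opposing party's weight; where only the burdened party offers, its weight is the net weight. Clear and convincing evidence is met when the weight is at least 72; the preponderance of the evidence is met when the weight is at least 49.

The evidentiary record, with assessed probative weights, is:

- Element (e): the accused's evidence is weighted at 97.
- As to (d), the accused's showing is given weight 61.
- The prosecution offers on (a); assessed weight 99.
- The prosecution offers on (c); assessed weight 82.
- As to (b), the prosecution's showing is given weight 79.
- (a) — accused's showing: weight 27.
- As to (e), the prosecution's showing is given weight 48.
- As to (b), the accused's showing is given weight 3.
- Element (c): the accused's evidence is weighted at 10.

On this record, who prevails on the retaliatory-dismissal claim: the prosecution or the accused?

Stage 1 (prosecution, clear and convincing evidence, weight is at least 72): (a) net 99−27=72 ≥ 72 — meets; (b) net 79−3=76 ≥ 72 — meets; (c) net 82−10=72 ≥ 72 — meets.
  Stage 1 is satisfied; the onus moves to the accused.
Stage 2 (accused, the preponderance of the evidence, weight is at least 49): (d) 61 ≥ 49 — meets; (e) net 97−48=49 ≥ 49 — meets.
  Stage 2 carried; the final stage is satisfied.
Every stage carried; the accused prevails.

accused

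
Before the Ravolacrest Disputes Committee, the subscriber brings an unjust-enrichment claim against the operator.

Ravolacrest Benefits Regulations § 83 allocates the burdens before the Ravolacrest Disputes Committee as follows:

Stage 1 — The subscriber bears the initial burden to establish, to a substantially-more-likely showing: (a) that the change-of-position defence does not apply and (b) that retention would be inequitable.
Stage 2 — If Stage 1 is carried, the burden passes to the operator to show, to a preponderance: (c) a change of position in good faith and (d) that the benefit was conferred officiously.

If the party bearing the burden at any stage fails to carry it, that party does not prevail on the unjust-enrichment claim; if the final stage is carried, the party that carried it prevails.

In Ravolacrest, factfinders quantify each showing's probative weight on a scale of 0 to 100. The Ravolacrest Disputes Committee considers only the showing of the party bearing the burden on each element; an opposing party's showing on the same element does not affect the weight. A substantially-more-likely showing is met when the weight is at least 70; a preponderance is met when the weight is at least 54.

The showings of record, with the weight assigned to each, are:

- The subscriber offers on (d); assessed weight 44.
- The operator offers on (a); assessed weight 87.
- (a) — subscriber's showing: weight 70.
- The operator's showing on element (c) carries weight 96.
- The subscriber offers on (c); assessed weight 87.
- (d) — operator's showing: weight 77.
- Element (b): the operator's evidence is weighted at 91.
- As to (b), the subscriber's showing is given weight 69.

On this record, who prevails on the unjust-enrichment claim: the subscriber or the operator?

operator

Stage 1 (subscriber, a substantially-more-likely showing, weight is at least 70): (a) 70 (operator's 87 disregarded) ≥ 70 — meets; (b) 69 (operator's 91 disregarded) < 70 — fails.
  Stage 1 not carried; the subscriber fails its burden.
So the operator prevails.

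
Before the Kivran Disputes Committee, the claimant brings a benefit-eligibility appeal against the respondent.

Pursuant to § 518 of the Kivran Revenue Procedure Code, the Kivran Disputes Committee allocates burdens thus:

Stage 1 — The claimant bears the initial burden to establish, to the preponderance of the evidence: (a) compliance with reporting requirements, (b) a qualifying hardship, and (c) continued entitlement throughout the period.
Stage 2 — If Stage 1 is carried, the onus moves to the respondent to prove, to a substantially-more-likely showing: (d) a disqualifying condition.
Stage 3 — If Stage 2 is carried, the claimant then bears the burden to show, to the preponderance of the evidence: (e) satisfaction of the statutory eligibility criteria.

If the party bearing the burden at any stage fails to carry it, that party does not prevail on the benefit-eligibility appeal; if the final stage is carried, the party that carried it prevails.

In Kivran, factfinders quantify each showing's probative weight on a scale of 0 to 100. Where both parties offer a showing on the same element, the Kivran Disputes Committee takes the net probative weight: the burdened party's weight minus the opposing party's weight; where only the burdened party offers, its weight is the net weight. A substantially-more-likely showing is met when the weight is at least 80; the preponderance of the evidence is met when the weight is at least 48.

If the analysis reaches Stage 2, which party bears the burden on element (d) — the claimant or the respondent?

respondent

Stage 2's rule assigns the burden to the respondent (to a substantially-more-likely showing).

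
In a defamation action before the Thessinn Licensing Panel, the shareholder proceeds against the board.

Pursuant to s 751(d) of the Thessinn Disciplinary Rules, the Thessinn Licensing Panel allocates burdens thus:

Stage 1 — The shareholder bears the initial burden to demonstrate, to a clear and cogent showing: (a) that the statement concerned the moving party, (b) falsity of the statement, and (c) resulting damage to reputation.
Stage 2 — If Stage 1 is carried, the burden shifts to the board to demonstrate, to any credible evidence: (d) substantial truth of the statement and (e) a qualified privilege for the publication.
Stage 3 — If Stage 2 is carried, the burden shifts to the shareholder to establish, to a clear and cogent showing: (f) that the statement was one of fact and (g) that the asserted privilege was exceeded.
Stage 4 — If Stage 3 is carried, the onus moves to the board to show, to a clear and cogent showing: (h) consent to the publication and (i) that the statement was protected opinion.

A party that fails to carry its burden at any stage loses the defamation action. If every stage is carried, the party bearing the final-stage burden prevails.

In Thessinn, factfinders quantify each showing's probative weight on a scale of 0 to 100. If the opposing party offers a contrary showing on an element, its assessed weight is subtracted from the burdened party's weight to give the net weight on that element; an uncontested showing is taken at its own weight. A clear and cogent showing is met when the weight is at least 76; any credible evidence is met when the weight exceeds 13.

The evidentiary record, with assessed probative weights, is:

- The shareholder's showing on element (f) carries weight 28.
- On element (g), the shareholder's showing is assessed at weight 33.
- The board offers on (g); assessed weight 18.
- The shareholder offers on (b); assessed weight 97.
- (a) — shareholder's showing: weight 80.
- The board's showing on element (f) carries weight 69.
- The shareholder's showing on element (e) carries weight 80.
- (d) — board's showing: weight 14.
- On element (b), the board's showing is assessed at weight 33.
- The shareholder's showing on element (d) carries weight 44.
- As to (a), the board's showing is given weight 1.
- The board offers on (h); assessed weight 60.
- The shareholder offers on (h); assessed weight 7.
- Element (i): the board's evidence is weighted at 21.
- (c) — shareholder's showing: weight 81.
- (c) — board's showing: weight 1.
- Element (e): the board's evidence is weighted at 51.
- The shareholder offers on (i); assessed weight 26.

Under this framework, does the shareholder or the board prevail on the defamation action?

At Stage 1 the shareholder must meet a clear and cogent showing (weight is at least 76): on (a) the weight is 80 less the opposing 1 gives net 79, which does reach 76, so (a) meets the standard; on (b) the weight is 97 less the opposing 33 gives net 64, < 76, so (b) does not meet the standard; on (c) the weight is 81 less the opposing 1 gives net 80, ≥ 76, so (c) meets the standard.
  Stage 1 not carried; the shareholder fails its burden.
The board prevails.

board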